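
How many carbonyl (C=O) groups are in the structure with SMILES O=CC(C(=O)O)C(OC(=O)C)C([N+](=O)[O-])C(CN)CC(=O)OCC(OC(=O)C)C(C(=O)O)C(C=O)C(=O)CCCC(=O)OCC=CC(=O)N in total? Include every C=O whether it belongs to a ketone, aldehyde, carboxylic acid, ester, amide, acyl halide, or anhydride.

10

OHC: aldehyde, 1 C=O (running total 1).
CH(COOH): carboxylic acid, 1 C=O (running total 2).
CH(OCOCH3): ester, 1 C=O (running total 3).
CH2COOCH2: ester, 1 C=O (running total 4).
CH(OCOCH3): ester, 1 C=O (running total 5).
CH(COOH): carboxylic acid, 1 C=O (running total 6).
CH(CHO): aldehyde, 1 C=O (running total 7).
CO: ketone, 1 C=O (running total 8).
CH2COOCH2: ester, 1 C=O (running total 9).
CONH2: amide, 1 C=O (running total 10).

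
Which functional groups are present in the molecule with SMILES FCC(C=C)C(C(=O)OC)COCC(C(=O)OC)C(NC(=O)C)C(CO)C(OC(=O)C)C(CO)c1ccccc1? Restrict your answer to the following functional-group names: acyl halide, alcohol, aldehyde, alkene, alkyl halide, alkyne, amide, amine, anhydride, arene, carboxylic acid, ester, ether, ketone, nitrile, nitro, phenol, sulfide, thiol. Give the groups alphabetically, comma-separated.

alcohol, alkene, alkyl halide, amide, arene, ester, ether

halogen on an sp³ carbon → alkyl halide.
pendant –CH=CH2: C=C double bond → alkene.
pendant –COOCH3: carbonyl C bonded to C and –OCH3 → ester.
C–O–C with sp³ carbons on both sides and no adjacent C=O → ether.
pendant –COOCH3: carbonyl C bonded to C and –OCH3 → ester.
pendant –NHC(=O)CH3: N bonded to a carbonyl → amide (not amine).
pendant –CH2OH on an sp³ backbone C → alcohol.
pendant –OC(=O)CH3: an acyloxy group → ester.
pendant –CH2OH on an sp³ backbone C → alcohol.
–C6H5 phenyl ring → arene.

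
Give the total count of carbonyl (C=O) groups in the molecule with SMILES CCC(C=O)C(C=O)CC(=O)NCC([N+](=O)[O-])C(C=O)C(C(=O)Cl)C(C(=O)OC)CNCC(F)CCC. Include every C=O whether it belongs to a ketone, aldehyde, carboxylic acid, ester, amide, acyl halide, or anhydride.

6

CH(CHO): aldehyde, 1 C=O (running total 1).
CH(CHO): aldehyde, 1 C=O (running total 2).
CH2CONHCH2: amide, 1 C=O (running total 3).
CH(CHO): aldehyde, 1 C=O (running total 4).
CH(COCl): acyl halide, 1 C=O (running total 5).
CH(COOCH3): ester, 1 C=O (running total 6).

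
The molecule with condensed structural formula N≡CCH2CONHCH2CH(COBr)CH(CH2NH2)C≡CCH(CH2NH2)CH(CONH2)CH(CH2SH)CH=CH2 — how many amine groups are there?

2

Reading the structure from left to right:
  N≡C: N≡C–: carbon triple-bonded to nitrogen → nitrile.
  CH2CONHCH2: –C(=O)–N– linkage → amide (the N is not an amine).
  CH(COBr): pendant –C(=O)X: carbonyl C bonded to C and halogen → acyl halide.
  CH(CH2NH2): pendant –CH2NH2: N on sp³ C, no adjacent C=O → amine.
  C≡C: C≡C triple bond → alkyne.
  CH(CH2NH2): pendant –CH2NH2: N on sp³ C, no adjacent C=O → amine.
  CH(CONH2): pendant –CONH2: carbonyl C bonded to C and N → amide.
  CH(CH2SH): pendant –CH2SH → thiol.
  CH=CH2: C=C double bond → alkene.
Amine appears at: CH(CH2NH2), CH(CH2NH2) → 2.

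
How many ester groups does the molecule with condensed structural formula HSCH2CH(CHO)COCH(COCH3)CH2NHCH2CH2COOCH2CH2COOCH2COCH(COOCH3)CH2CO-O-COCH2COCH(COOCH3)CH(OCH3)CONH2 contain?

4

–SH on an sp³ carbon → thiol.
pendant –CHO: carbonyl C bonded to C and H → aldehyde.
–C(=O)– with carbon on both sides → ketone.
pendant –COCH3: carbonyl C bonded to two carbons → ketone.
C–N–C with sp³ carbons and no adjacent C=O → amine (secondary).
–C(=O)–O–C with C on the carbonyl side → ester.
–C(=O)–O–C with C on the carbonyl side → ester.
–C(=O)– with carbon on both sides → ketone.
pendant –COOCH3: carbonyl C bonded to C and –OCH3 → ester.
two acyl groups sharing one oxygen, –C(=O)–O–C(=O)– → anhydride.
–C(=O)– with carbon on both sides → ketone.
pendant –COOCH3: carbonyl C bonded to C and –OCH3 → ester.
pendant –OCH3: C–O–C with sp³ C, no adjacent C=O → ether.
–C(=O)NH2: carbonyl C bonded to C and to N → amide (the N is not a separate amine).
Ester appears at: CH2COOCH2, CH2COOCH2, CH(COOCH3), CH(COOCH3) → 4.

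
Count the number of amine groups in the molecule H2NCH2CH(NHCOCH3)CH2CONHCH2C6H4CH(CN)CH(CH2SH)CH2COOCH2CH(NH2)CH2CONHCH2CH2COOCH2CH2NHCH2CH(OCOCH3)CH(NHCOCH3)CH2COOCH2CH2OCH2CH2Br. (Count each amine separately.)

Reading the structure from left to right:
  H2NCH2: –NH2 on an sp³ carbon with no adjacent C=O → amine.
  CH(NHCOCH3): pendant –NHC(=O)CH3: N bonded to a carbonyl → amide (not amine).
  CH2CONHCH2: –C(=O)–N– linkage → amide (the N is not an amine).
  C6H4: para-disubstituted benzene ring → arene.
  CH(CN): pendant –C≡N: nitrile.
  CH(CH2SH): pendant –CH2SH → thiol.
  CH2COOCH2: –C(=O)–O–C with C on the carbonyl side → ester.
  CH(NH2): –NH2 on an sp³ carbon with no adjacent C=O → amine.
  CH2CONHCH2: –C(=O)–N– linkage → amide (the N is not an amine).
  CH2COOCH2: –C(=O)–O–C with C on the carbonyl side → ester.
  CH2NHCH2: C–N–C with sp³ carbons and no adjacent C=O → amine (secondary).
  CH(OCOCH3): pendant –OC(=O)CH3: an acyloxy group → ester.
  CH(NHCOCH3): pendant –NHC(=O)CH3: N bonded to a carbonyl → amide (not amine).
  CH2COOCH2: –C(=O)–O–C with C on the carbonyl side → ester.
  CH2OCH2: C–O–C with sp³ carbons on both sides and no adjacent C=O → ether.
  CH2Br: halogen on an sp³ carbon → alkyl halide.
Amine appears at: H2NCH2, CH(NH2), CH2NHCH2 → 3.

3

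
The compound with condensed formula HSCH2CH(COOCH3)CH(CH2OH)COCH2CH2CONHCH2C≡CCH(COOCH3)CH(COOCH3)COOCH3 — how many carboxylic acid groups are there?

0

Taking each segment in turn:
  HSCH2: –SH on an sp³ carbon → thiol.
  CH(COOCH3): pendant –COOCH3: carbonyl C bonded to C and –OCH3 → ester.
  CH(CH2OH): pendant –CH2OH on an sp³ backbone C → alcohol.
  CO: –C(=O)– with carbon on both sides → ketone.
  CH2CONHCH2: –C(=O)–N– linkage → amide (the N is not an amine).
  C≡C: C≡C triple bond → alkyne.
  CH(COOCH3): pendant –COOCH3: carbonyl C bonded to C and –OCH3 → ester.
  CH(COOCH3): pendant –COOCH3: carbonyl C bonded to C and –OCH3 → ester.
  COOCH3: –C(=O)OCH3: carbonyl C bonded to C and to –OCH3 → ester (not ketone + ether).
No segment is a carboxylic acid: CH(COOCH3) is ester, not carboxylic acid; CH(CH2OH) is alcohol, not carboxylic acid; CH2CONHCH2 is amide, not carboxylic acid. → 0.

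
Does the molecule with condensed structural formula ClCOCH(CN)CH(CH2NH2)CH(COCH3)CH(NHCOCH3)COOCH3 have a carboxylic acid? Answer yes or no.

no

Reading the structure from left to right:
  ClCO: –C(=O)Cl: carbonyl C bonded to C and to a halogen → acyl halide (not alkyl halide).
  CH(CN): pendant –C≡N: nitrile.
  CH(CH2NH2): pendant –CH2NH2: N on sp³ C, no adjacent C=O → amine.
  CH(COCH3): pendant –COCH3: carbonyl C bonded to two carbons → ketone.
  CH(NHCOCH3): pendant –NHC(=O)CH3: N bonded to a carbonyl → amide (not amine).
  COOCH3: –C(=O)OCH3: carbonyl C bonded to C and to –OCH3 → ester (not ketone + ether).
In COOCH3, the acyl oxygen is bonded to carbon (–O–C), not to H, so this is an ester. In CH(NHCOCH3), the carbonyl is bonded to nitrogen, not to –OH; that is an amide.
The groups actually present are: acyl halide, amide, amine, ester, ketone, nitrile.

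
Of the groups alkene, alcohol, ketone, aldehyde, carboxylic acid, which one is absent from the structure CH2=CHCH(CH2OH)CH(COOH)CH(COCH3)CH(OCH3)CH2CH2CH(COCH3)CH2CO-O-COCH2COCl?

alcohol: present (CH(CH2OH) — pendant –CH2OH on an sp³ backbone C → alcohol).
alkene: present (CH2=CH — C=C double bond → alkene).
ketone: present (CH(COCH3) — pendant –COCH3: carbonyl C bonded to two carbons → ketone).
carboxylic acid: present (CH(COOH) — pendant –COOH: carbonyl C bonded to C and –OH → carboxylic acid).
aldehyde: absent. In CH(COCH3), the carbonyl carbon is bonded to two carbons, so it is a ketone, not an aldehyde. In CH(COOH), the carbonyl carbon bears –OH, not –H, so it is a carboxylic acid.

aldehyde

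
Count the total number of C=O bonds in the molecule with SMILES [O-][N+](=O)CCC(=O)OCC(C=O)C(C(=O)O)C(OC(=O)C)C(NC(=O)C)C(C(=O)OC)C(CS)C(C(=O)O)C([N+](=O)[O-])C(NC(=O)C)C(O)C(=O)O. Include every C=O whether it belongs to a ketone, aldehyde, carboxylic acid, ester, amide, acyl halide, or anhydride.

CH2COOCH2: ester, 1 C=O (running total 1).
CH(CHO): aldehyde, 1 C=O (running total 2).
CH(COOH): carboxylic acid, 1 C=O (running total 3).
CH(OCOCH3): ester, 1 C=O (running total 4).
CH(NHCOCH3): amide, 1 C=O (running total 5).
CH(COOCH3): ester, 1 C=O (running total 6).
CH(COOH): carboxylic acid, 1 C=O (running total 7).
CH(NHCOCH3): amide, 1 C=O (running total 8).
COOH: carboxylic acid, 1 C=O (running total 9).

9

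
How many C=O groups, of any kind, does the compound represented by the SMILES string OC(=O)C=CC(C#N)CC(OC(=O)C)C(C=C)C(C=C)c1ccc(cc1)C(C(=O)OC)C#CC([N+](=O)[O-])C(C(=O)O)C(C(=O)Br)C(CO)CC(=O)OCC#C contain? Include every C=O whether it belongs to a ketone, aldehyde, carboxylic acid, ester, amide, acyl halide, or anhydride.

HOOC: carboxylic acid, 1 C=O (running total 1).
CH(OCOCH3): ester, 1 C=O (running total 2).
CH(COOCH3): ester, 1 C=O (running total 3).
CH(COOH): carboxylic acid, 1 C=O (running total 4).
CH(COBr): acyl halide, 1 C=O (running total 5).
CH2COOCH2: ester, 1 C=O (running total 6).

6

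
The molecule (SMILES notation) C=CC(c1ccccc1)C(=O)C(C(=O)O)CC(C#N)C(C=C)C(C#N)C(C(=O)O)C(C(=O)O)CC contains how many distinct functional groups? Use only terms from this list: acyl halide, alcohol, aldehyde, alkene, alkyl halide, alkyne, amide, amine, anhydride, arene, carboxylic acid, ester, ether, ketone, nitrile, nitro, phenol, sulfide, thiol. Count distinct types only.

5

C=C double bond → alkene.
pendant –C6H5: benzene ring → arene.
–C(=O)– with carbon on both sides → ketone.
pendant –COOH: carbonyl C bonded to C and –OH → carboxylic acid.
pendant –C≡N: nitrile.
pendant –CH=CH2: C=C double bond → alkene.
pendant –C≡N: nitrile.
pendant –COOH: carbonyl C bonded to C and –OH → carboxylic acid.
pendant –COOH: carbonyl C bonded to C and –OH → carboxylic acid.
Distinct types present: alkene, arene, carboxylic acid, ketone, nitrile.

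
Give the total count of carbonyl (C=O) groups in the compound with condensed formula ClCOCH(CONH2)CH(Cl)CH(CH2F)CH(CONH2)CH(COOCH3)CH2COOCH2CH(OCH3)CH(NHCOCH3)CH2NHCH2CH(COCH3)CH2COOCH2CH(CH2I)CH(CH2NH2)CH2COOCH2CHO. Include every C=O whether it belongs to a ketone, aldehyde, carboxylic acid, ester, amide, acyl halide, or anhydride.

10

ClCO: acyl halide, 1 C=O (running total 1).
CH(CONH2): amide, 1 C=O (running total 2).
CH(CONH2): amide, 1 C=O (running total 3).
CH(COOCH3): ester, 1 C=O (running total 4).
CH2COOCH2: ester, 1 C=O (running total 5).
CH(NHCOCH3): amide, 1 C=O (running total 6).
CH(COCH3): ketone, 1 C=O (running total 7).
CH2COOCH2: ester, 1 C=O (running total 8).
CH2COOCH2: ester, 1 C=O (running total 9).
CHO: aldehyde, 1 C=O (running total 10).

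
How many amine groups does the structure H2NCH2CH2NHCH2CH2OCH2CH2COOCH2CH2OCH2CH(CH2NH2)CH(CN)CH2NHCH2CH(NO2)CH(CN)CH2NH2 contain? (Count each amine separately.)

5

–NH2 on an sp³ carbon with no adjacent C=O → amine.
C–N–C with sp³ carbons and no adjacent C=O → amine (secondary).
C–O–C with sp³ carbons on both sides and no adjacent C=O → ether.
–C(=O)–O–C with C on the carbonyl side → ester.
C–O–C with sp³ carbons on both sides and no adjacent C=O → ether.
pendant –CH2NH2: N on sp³ C, no adjacent C=O → amine.
pendant –C≡N: nitrile.
C–N–C with sp³ carbons and no adjacent C=O → amine (secondary).
–NO2 on an sp³ carbon → nitro (the N=O is not a carbonyl).
pendant –C≡N: nitrile.
–NH2 on an sp³ carbon with no adjacent C=O → amine.
Amine appears at: H2NCH2, CH2NHCH2, CH(CH2NH2), CH2NHCH2, CH2NH2 → 5.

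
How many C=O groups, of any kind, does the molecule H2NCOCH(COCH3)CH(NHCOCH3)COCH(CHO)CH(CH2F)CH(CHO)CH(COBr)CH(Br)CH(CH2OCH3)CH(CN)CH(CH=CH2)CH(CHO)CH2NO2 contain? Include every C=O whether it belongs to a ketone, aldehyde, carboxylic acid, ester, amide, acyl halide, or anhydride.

8

H2NCO: amide, 1 C=O (running total 1).
CH(COCH3): ketone, 1 C=O (running total 2).
CH(NHCOCH3): amide, 1 C=O (running total 3).
CO: ketone, 1 C=O (running total 4).
CH(CHO): aldehyde, 1 C=O (running total 5).
CH(CHO): aldehyde, 1 C=O (running total 6).
CH(COBr): acyl halide, 1 C=O (running total 7).
CH(CHO): aldehyde, 1 C=O (running total 8).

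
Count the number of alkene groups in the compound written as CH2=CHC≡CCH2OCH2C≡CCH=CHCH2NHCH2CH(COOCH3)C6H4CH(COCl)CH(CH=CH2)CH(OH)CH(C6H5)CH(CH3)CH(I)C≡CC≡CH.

Working along the chain:
  CH2=CH: C=C double bond → alkene.
  C≡C: C≡C triple bond → alkyne.
  CH2OCH2: C–O–C with sp³ carbons on both sides and no adjacent C=O → ether.
  C≡C: C≡C triple bond → alkyne.
  CH=CH: C=C double bond → alkene.
  CH2NHCH2: C–N–C with sp³ carbons and no adjacent C=O → amine (secondary).
  CH(COOCH3): pendant –COOCH3: carbonyl C bonded to C and –OCH3 → ester.
  C6H4: para-disubstituted benzene ring → arene.
  CH(COCl): pendant –C(=O)X: carbonyl C bonded to C and halogen → acyl halide.
  CH(CH=CH2): pendant –CH=CH2: C=C double bond → alkene.
  CH(OH): –OH on an sp³ carbon → alcohol (secondary).
  CH(C6H5): pendant –C6H5: benzene ring → arene.
  CH(I): halogen on an sp³ carbon → alkyl halide.
  C≡C: C≡C triple bond → alkyne.
  C≡CH: C≡C triple bond → alkyne.
Alkene appears at: CH2=CH, CH=CH, CH(CH=CH2) → 3.

3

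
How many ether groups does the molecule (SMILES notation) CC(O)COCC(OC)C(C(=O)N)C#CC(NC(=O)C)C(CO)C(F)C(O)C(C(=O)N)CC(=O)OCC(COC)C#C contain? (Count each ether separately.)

3

–OH on an sp³ carbon → alcohol (secondary).
C–O–C with sp³ carbons on both sides and no adjacent C=O → ether.
pendant –OCH3: C–O–C with sp³ C, no adjacent C=O → ether.
pendant –CONH2: carbonyl C bonded to C and N → amide.
C≡C triple bond → alkyne.
pendant –NHC(=O)CH3: N bonded to a carbonyl → amide (not amine).
pendant –CH2OH on an sp³ backbone C → alcohol.
halogen on an sp³ carbon → alkyl halide.
–OH on an sp³ carbon → alcohol (secondary).
pendant –CONH2: carbonyl C bonded to C and N → amide.
–C(=O)–O–C with C on the carbonyl side → ester.
pendant –CH2OCH3: C–O–C linkage → ether.
C≡C triple bond → alkyne.
Ether appears at: CH2OCH2, CH(OCH3), CH(CH2OCH3) → 3.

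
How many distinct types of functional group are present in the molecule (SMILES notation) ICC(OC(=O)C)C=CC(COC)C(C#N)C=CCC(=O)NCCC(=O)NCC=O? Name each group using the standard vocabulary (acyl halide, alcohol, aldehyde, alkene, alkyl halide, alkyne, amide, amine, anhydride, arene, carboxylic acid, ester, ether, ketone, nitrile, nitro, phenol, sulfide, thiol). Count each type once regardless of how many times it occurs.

7

Taking each segment in turn:
  ICH2: halogen on an sp³ carbon → alkyl halide.
  CH(OCOCH3): pendant –OC(=O)CH3: an acyloxy group → ester.
  CH=CH: C=C double bond → alkene.
  CH(CH2OCH3): pendant –CH2OCH3: C–O–C linkage → ether.
  CH(CN): pendant –C≡N: nitrile.
  CH=CH: C=C double bond → alkene.
  CH2CONHCH2: –C(=O)–N– linkage → amide (the N is not an amine).
  CH2CONHCH2: –C(=O)–N– linkage → amide (the N is not an amine).
  CHO: terminal –CHO: carbonyl C bonded to H and C → aldehyde.
Distinct types present: aldehyde, alkene, alkyl halide, amide, ester, ether, nitrile.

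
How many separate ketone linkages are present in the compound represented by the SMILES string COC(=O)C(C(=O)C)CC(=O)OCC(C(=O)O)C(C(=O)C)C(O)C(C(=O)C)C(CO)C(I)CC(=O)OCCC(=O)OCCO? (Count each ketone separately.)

3

CH3O–C(=O)–: carbonyl C bonded to C and to –OCH3 → ester (not ketone + ether).
pendant –COCH3: carbonyl C bonded to two carbons → ketone.
–C(=O)–O–C with C on the carbonyl side → ester.
pendant –COOH: carbonyl C bonded to C and –OH → carboxylic acid.
pendant –COCH3: carbonyl C bonded to two carbons → ketone.
–OH on an sp³ carbon → alcohol (secondary).
pendant –COCH3: carbonyl C bonded to two carbons → ketone.
pendant –CH2OH on an sp³ backbone C → alcohol.
halogen on an sp³ carbon → alkyl halide.
–C(=O)–O–C with C on the carbonyl side → ester.
–C(=O)–O–C with C on the carbonyl side → ester.
–OH on an sp³ carbon → alcohol.
Ketone appears at: CH(COCH3), CH(COCH3), CH(COCH3) → 3.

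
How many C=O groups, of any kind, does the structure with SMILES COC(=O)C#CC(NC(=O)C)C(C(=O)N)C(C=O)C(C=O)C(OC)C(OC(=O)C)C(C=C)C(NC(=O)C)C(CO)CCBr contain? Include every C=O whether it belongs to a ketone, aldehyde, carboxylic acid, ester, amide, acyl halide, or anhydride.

7

CH3OOC: ester, 1 C=O (running total 1).
CH(NHCOCH3): amide, 1 C=O (running total 2).
CH(CONH2): amide, 1 C=O (running total 3).
CH(CHO): aldehyde, 1 C=O (running total 4).
CH(CHO): aldehyde, 1 C=O (running total 5).
CH(OCOCH3): ester, 1 C=O (running total 6).
CH(NHCOCH3): amide, 1 C=O (running total 7).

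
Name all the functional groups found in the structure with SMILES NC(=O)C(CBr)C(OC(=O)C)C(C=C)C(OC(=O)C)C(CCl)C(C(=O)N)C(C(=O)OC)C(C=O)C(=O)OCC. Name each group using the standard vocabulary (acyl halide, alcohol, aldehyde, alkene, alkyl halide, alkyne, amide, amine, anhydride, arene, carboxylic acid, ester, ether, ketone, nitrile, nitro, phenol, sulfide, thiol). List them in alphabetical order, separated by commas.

aldehyde, alkene, alkyl halide, amide, ester

–C(=O)NH2: carbonyl C bonded to C and to N → amide (the N is not a separate amine).
pendant –CH2X: halogen on sp³ carbon → alkyl halide.
pendant –OC(=O)CH3: an acyloxy group → ester.
pendant –CH=CH2: C=C double bond → alkene.
pendant –OC(=O)CH3: an acyloxy group → ester.
pendant –CH2X: halogen on sp³ carbon → alkyl halide.
pendant –CONH2: carbonyl C bonded to C and N → amide.
pendant –COOCH3: carbonyl C bonded to C and –OCH3 → ester.
pendant –CHO: carbonyl C bonded to C and H → aldehyde.
–C(=O)OCH2CH3: carbonyl C bonded to C and to –OEt → ester.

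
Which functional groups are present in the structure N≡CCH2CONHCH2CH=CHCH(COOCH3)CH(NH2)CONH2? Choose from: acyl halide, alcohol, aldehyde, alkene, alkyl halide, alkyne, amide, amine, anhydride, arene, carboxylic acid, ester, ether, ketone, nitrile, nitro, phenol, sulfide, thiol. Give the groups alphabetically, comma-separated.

alkene, amide, amine, ester, nitrile

N≡C–: carbon triple-bonded to nitrogen → nitrile.
–C(=O)–N– linkage → amide (the N is not an amine).
C=C double bond → alkene.
pendant –COOCH3: carbonyl C bonded to C and –OCH3 → ester.
–NH2 on an sp³ carbon with no adjacent C=O → amine.
–C(=O)NH2: carbonyl C bonded to C and to N → amide (the N is not a separate amine).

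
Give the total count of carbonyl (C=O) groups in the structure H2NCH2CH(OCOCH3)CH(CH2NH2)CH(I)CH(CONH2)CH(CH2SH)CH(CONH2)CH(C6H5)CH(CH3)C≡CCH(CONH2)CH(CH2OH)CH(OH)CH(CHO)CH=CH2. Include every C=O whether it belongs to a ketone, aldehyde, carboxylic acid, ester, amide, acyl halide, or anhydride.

5

CH(OCOCH3): ester, 1 C=O (running total 1).
CH(CONH2): amide, 1 C=O (running total 2).
CH(CONH2): amide, 1 C=O (running total 3).
CH(CONH2): amide, 1 C=O (running total 4).
CH(CHO): aldehyde, 1 C=O (running total 5).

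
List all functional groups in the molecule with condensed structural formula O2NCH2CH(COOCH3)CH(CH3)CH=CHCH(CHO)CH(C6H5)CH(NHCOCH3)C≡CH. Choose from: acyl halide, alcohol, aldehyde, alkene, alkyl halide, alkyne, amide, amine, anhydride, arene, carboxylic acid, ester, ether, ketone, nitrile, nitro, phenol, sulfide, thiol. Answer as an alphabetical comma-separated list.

Reading the structure from left to right:
  O2NCH2: –NO2 on carbon → nitro group.
  CH(COOCH3): pendant –COOCH3: carbonyl C bonded to C and –OCH3 → ester.
  CH=CH: C=C double bond → alkene.
  CH(CHO): pendant –CHO: carbonyl C bonded to C and H → aldehyde.
  CH(C6H5): pendant –C6H5: benzene ring → arene.
  CH(NHCOCH3): pendant –NHC(=O)CH3: N bonded to a carbonyl → amide (not amine).
  C≡CH: C≡C triple bond → alkyne.

aldehyde, alkene, alkyne, amide, arene, ester, nitro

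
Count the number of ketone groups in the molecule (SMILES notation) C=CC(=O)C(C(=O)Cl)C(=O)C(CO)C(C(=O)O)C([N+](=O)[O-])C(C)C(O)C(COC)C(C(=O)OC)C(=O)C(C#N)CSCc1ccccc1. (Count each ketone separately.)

Reading the structure from left to right:
  CH2=CH: C=C double bond → alkene.
  CO: –C(=O)– with carbon on both sides → ketone.
  CH(COCl): pendant –C(=O)X: carbonyl C bonded to C and halogen → acyl halide.
  CO: –C(=O)– with carbon on both sides → ketone.
  CH(CH2OH): pendant –CH2OH on an sp³ backbone C → alcohol.
  CH(COOH): pendant –COOH: carbonyl C bonded to C and –OH → carboxylic acid.
  CH(NO2): –NO2 on an sp³ carbon → nitro (the N=O is not a carbonyl).
  CH(OH): –OH on an sp³ carbon → alcohol (secondary).
  CH(CH2OCH3): pendant –CH2OCH3: C–O–C linkage → ether.
  CH(COOCH3): pendant –COOCH3: carbonyl C bonded to C and –OCH3 → ester.
  CO: –C(=O)– with carbon on both sides → ketone.
  CH(CN): pendant –C≡N: nitrile.
  CH2SCH2: C–S–C linkage → sulfide (thioether).
  C6H5: –C6H5 phenyl ring → arene.
Ketone appears at: CO, CO, CO → 3.

3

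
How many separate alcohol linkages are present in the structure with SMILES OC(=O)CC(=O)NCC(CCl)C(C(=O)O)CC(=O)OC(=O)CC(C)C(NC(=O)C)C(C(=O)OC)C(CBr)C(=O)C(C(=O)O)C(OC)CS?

0

Reading the structure from left to right:
  HOOC: –COOH: carbonyl C bonded to –OH and C → carboxylic acid (the –OH is not a separate alcohol).
  CH2CONHCH2: –C(=O)–N– linkage → amide (the N is not an amine).
  CH(CH2Cl): pendant –CH2X: halogen on sp³ carbon → alkyl halide.
  CH(COOH): pendant –COOH: carbonyl C bonded to C and –OH → carboxylic acid.
  CH2CO-O-COCH2: two acyl groups sharing one oxygen, –C(=O)–O–C(=O)– → anhydride.
  CH(NHCOCH3): pendant –NHC(=O)CH3: N bonded to a carbonyl → amide (not amine).
  CH(COOCH3): pendant –COOCH3: carbonyl C bonded to C and –OCH3 → ester.
  CH(CH2Br): pendant –CH2X: halogen on sp³ carbon → alkyl halide.
  CO: –C(=O)– with carbon on both sides → ketone.
  CH(COOH): pendant –COOH: carbonyl C bonded to C and –OH → carboxylic acid.
  CH(OCH3): pendant –OCH3: C–O–C with sp³ C, no adjacent C=O → ether.
  CH2SH: –SH on an sp³ carbon → thiol.
No segment is a alcohol: HOOC is carboxylic acid, not alcohol; CH(COOH) is carboxylic acid, not alcohol; CO is ketone, not alcohol. → 0.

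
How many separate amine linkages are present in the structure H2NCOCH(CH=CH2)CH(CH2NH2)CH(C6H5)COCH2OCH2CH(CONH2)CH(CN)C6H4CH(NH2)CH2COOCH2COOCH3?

Working along the chain:
  H2NCO: –C(=O)NH2: carbonyl C bonded to C and to N → amide (the N is not a separate amine).
  CH(CH=CH2): pendant –CH=CH2: C=C double bond → alkene.
  CH(CH2NH2): pendant –CH2NH2: N on sp³ C, no adjacent C=O → amine.
  CH(C6H5): pendant –C6H5: benzene ring → arene.
  CO: –C(=O)– with carbon on both sides → ketone.
  CH2OCH2: C–O–C with sp³ carbons on both sides and no adjacent C=O → ether.
  CH(CONH2): pendant –CONH2: carbonyl C bonded to C and N → amide.
  CH(CN): pendant –C≡N: nitrile.
  C6H4: para-disubstituted benzene ring → arene.
  CH(NH2): –NH2 on an sp³ carbon with no adjacent C=O → amine.
  CH2COOCH2: –C(=O)–O–C with C on the carbonyl side → ester.
  COOCH3: –C(=O)OCH3: carbonyl C bonded to C and to –OCH3 → ester (not ketone + ether).
Amine appears at: CH(CH2NH2), CH(NH2) → 2.

2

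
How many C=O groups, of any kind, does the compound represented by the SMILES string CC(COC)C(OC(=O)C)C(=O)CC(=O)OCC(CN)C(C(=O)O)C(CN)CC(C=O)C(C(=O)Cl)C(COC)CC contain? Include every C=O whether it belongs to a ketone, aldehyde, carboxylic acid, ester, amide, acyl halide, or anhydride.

6

CH(OCOCH3): ester, 1 C=O (running total 1).
CO: ketone, 1 C=O (running total 2).
CH2COOCH2: ester, 1 C=O (running total 3).
CH(COOH): carboxylic acid, 1 C=O (running total 4).
CH(CHO): aldehyde, 1 C=O (running total 5).
CH(COCl): acyl halide, 1 C=O (running total 6).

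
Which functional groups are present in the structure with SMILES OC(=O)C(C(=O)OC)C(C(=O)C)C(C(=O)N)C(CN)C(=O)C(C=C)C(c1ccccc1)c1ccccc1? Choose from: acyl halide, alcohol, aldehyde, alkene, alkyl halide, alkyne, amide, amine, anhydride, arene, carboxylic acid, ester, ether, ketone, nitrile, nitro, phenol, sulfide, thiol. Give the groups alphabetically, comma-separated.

alkene, amide, amine, arene, carboxylic acid, ester, ketone

Working along the chain:
  HOOC: –COOH: carbonyl C bonded to –OH and C → carboxylic acid (the –OH is not a separate alcohol).
  CH(COOCH3): pendant –COOCH3: carbonyl C bonded to C and –OCH3 → ester.
  CH(COCH3): pendant –COCH3: carbonyl C bonded to two carbons → ketone.
  CH(CONH2): pendant –CONH2: carbonyl C bonded to C and N → amide.
  CH(CH2NH2): pendant –CH2NH2: N on sp³ C, no adjacent C=O → amine.
  CO: –C(=O)– with carbon on both sides → ketone.
  CH(CH=CH2): pendant –CH=CH2: C=C double bond → alkene.
  CH(C6H5): pendant –C6H5: benzene ring → arene.
  C6H5: –C6H5 phenyl ring → arene.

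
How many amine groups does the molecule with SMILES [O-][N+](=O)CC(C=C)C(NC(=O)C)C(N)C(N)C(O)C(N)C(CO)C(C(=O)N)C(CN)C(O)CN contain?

–NO2 on carbon → nitro group.
pendant –CH=CH2: C=C double bond → alkene.
pendant –NHC(=O)CH3: N bonded to a carbonyl → amide (not amine).
–NH2 on an sp³ carbon with no adjacent C=O → amine.
–NH2 on an sp³ carbon with no adjacent C=O → amine.
–OH on an sp³ carbon → alcohol (secondary).
–NH2 on an sp³ carbon with no adjacent C=O → amine.
pendant –CH2OH on an sp³ backbone C → alcohol.
pendant –CONH2: carbonyl C bonded to C and N → amide.
pendant –CH2NH2: N on sp³ C, no adjacent C=O → amine.
–OH on an sp³ carbon → alcohol (secondary).
–NH2 on an sp³ carbon with no adjacent C=O → amine.
Amine appears at: CH(NH2), CH(NH2), CH(NH2), CH(CH2NH2), CH2NH2 → 5.

5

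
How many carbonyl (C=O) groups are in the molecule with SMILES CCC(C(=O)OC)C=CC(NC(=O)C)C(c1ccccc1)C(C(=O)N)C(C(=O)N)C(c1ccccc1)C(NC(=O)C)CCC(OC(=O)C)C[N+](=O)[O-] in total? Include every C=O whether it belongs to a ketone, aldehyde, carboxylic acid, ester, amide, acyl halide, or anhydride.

6

CH(COOCH3): ester, 1 C=O (running total 1).
CH(NHCOCH3): amide, 1 C=O (running total 2).
CH(CONH2): amide, 1 C=O (running total 3).
CH(CONH2): amide, 1 C=O (running total 4).
CH(NHCOCH3): amide, 1 C=O (running total 5).
CH(OCOCH3): ester, 1 C=O (running total 6).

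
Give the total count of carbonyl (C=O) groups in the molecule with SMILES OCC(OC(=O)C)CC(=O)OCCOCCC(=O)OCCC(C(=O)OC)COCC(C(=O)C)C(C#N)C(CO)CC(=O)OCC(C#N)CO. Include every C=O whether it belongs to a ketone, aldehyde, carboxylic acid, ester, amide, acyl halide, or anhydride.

6

CH(OCOCH3): ester, 1 C=O (running total 1).
CH2COOCH2: ester, 1 C=O (running total 2).
CH2COOCH2: ester, 1 C=O (running total 3).
CH(COOCH3): ester, 1 C=O (running total 4).
CH(COCH3): ketone, 1 C=O (running total 5).
CH2COOCH2: ester, 1 C=O (running total 6).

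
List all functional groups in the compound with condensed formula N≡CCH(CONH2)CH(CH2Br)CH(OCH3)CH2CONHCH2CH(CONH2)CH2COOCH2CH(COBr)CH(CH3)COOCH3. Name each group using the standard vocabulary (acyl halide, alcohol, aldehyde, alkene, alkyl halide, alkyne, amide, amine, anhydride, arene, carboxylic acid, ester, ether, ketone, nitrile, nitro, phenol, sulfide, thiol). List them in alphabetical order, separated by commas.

acyl halide, alkyl halide, amide, ester, ether, nitrile

Taking each segment in turn:
  N≡C: N≡C–: carbon triple-bonded to nitrogen → nitrile.
  CH(CONH2): pendant –CONH2: carbonyl C bonded to C and N → amide.
  CH(CH2Br): pendant –CH2X: halogen on sp³ carbon → alkyl halide.
  CH(OCH3): pendant –OCH3: C–O–C with sp³ C, no adjacent C=O → ether.
  CH2CONHCH2: –C(=O)–N– linkage → amide (the N is not an amine).
  CH(CONH2): pendant –CONH2: carbonyl C bonded to C and N → amide.
  CH2COOCH2: –C(=O)–O–C with C on the carbonyl side → ester.
  CH(COBr): pendant –C(=O)X: carbonyl C bonded to C and halogen → acyl halide.
  COOCH3: –C(=O)OCH3: carbonyl C bonded to C and to –OCH3 → ester (not ketone + ether).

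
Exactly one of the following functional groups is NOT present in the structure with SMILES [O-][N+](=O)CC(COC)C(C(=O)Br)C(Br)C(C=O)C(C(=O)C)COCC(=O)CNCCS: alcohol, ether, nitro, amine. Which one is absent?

amine: present (CH2NHCH2 — C–N–C with sp³ carbons and no adjacent C=O → amine (secondary)).
nitro: present (O2NCH2 — –NO2 on carbon → nitro group).
ether: present (CH(CH2OCH3) — pendant –CH2OCH3: C–O–C linkage → ether).
alcohol: no segment matches this pattern.

alcohol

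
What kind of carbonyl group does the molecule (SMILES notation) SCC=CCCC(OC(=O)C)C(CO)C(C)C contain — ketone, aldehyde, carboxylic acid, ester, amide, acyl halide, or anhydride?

The carbonyl is in the CH(OCOCH3) segment: pendant –OC(=O)CH3: an acyloxy group → ester.

ester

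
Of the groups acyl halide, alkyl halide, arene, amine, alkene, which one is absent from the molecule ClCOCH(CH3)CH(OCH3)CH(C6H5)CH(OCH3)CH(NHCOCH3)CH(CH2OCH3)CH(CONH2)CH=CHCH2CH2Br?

amine

acyl halide: present (ClCO — –C(=O)Cl: carbonyl C bonded to C and to a halogen → acyl halide (not alkyl halide)).
alkyl halide: present (CH2Br — halogen on an sp³ carbon → alkyl halide).
arene: present (CH(C6H5) — pendant –C6H5: benzene ring → arene).
alkene: present (CH=CH — C=C double bond → alkene).
amine: absent. In each of CH(NHCOCH3) and CH(CONH2), the nitrogen is bonded directly to a carbonyl carbon, making it part of an amide, not a free amine.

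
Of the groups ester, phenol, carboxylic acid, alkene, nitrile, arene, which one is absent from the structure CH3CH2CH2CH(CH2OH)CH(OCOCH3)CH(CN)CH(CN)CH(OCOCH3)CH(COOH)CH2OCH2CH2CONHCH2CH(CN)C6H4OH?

nitrile: present (CH(CN) — pendant –C≡N: nitrile).
arene: present (C6H4OH — –OH attached directly to an aromatic ring → phenol (not alcohol); the ring itself is an arene).
ester: present (CH(OCOCH3) — pendant –OC(=O)CH3: an acyloxy group → ester).
carboxylic acid: present (CH(COOH) — pendant –COOH: carbonyl C bonded to C and –OH → carboxylic acid).
phenol: present (C6H4OH — –OH attached directly to an aromatic ring → phenol (not alcohol); the ring itself is an arene).
alkene: absent. In C6H4OH, the C=C units are part of an aromatic ring, which is an arene, not an isolated alkene.

alkene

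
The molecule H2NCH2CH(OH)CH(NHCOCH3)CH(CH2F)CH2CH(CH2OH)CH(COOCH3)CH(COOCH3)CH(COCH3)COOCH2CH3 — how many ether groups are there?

0

–NH2 on an sp³ carbon with no adjacent C=O → amine.
–OH on an sp³ carbon → alcohol (secondary).
pendant –NHC(=O)CH3: N bonded to a carbonyl → amide (not amine).
pendant –CH2X: halogen on sp³ carbon → alkyl halide.
pendant –CH2OH on an sp³ backbone C → alcohol.
pendant –COOCH3: carbonyl C bonded to C and –OCH3 → ester.
pendant –COOCH3: carbonyl C bonded to C and –OCH3 → ester.
pendant –COCH3: carbonyl C bonded to two carbons → ketone.
–C(=O)OCH2CH3: carbonyl C bonded to C and to –OEt → ester.
No segment is a ether: CH(OH) is alcohol, not ether; CH(CH2OH) is alcohol, not ether; CH(COOCH3) is ester, not ether. → 0.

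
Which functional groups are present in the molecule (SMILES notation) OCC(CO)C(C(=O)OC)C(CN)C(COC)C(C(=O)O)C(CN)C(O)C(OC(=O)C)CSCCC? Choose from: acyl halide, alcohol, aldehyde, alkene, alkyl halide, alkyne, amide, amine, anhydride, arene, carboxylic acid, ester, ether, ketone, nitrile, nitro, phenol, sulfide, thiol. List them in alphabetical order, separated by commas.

HO– on an sp³ carbon → alcohol.
pendant –CH2OH on an sp³ backbone C → alcohol.
pendant –COOCH3: carbonyl C bonded to C and –OCH3 → ester.
pendant –CH2NH2: N on sp³ C, no adjacent C=O → amine.
pendant –CH2OCH3: C–O–C linkage → ether.
pendant –COOH: carbonyl C bonded to C and –OH → carboxylic acid.
pendant –CH2NH2: N on sp³ C, no adjacent C=O → amine.
–OH on an sp³ carbon → alcohol (secondary).
pendant –OC(=O)CH3: an acyloxy group → ester.
C–S–C linkage → sulfide (thioether).

alcohol, amine, carboxylic acid, ester, ether, sulfide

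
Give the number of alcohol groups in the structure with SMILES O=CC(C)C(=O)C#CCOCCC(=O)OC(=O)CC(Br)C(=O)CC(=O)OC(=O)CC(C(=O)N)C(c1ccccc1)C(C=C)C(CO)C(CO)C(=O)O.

terminal –CHO: carbonyl C bonded to H and C → aldehyde.
–C(=O)– with carbon on both sides → ketone.
C≡C triple bond → alkyne.
C–O–C with sp³ carbons on both sides and no adjacent C=O → ether.
two acyl groups sharing one oxygen, –C(=O)–O–C(=O)– → anhydride.
halogen on an sp³ carbon → alkyl halide.
–C(=O)– with carbon on both sides → ketone.
two acyl groups sharing one oxygen, –C(=O)–O–C(=O)– → anhydride.
pendant –CONH2: carbonyl C bonded to C and N → amide.
pendant –C6H5: benzene ring → arene.
pendant –CH=CH2: C=C double bond → alkene.
pendant –CH2OH on an sp³ backbone C → alcohol.
pendant –CH2OH on an sp³ backbone C → alcohol.
–COOH: carbonyl C bonded to –OH and C → carboxylic acid (the –OH is not a separate alcohol).
Alcohol appears at: CH(CH2OH), CH(CH2OH) → 2.

2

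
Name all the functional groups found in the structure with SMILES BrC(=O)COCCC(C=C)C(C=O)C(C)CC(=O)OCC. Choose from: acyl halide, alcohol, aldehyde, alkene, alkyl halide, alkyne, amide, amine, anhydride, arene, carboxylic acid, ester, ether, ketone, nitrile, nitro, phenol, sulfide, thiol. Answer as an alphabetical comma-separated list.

acyl halide, aldehyde, alkene, ester, ether

Taking each segment in turn:
  BrCO: –C(=O)Br: carbonyl C bonded to C and to a halogen → acyl halide (not alkyl halide).
  CH2OCH2: C–O–C with sp³ carbons on both sides and no adjacent C=O → ether.
  CH(CH=CH2): pendant –CH=CH2: C=C double bond → alkene.
  CH(CHO): pendant –CHO: carbonyl C bonded to C and H → aldehyde.
  CH2COOCH2: –C(=O)–O–C with C on the carbonyl side → ester.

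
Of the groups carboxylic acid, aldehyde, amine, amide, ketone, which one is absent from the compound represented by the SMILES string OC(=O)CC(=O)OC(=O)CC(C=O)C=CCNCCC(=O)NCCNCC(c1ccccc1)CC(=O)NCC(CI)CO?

ketone

aldehyde: present (CH(CHO) — pendant –CHO: carbonyl C bonded to C and H → aldehyde).
carboxylic acid: present (HOOC — –COOH: carbonyl C bonded to –OH and C → carboxylic acid (the –OH is not a separate alcohol)).
amide: present (CH2CONHCH2 — –C(=O)–N– linkage → amide (the N is not an amine)).
amine: present (CH2NHCH2 — C–N–C with sp³ carbons and no adjacent C=O → amine (secondary)).
ketone: absent. In CH2CONHCH2, the C=O is bonded to nitrogen, which defines an amide, not a ketone. In HOOC, the C=O bears an –OH, making it a carboxylic acid rather than a ketone. In CH(CHO), the carbonyl carbon carries an H, so it is an aldehyde, not a ketone. In CH2CO-O-COCH2, the two C=O groups share a bridging oxygen, which is an anhydride linkage, not a ketone.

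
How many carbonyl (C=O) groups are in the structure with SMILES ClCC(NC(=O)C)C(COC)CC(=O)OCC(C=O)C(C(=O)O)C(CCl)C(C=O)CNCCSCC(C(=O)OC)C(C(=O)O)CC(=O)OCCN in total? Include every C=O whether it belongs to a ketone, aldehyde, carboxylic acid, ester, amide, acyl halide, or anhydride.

CH(NHCOCH3): amide, 1 C=O (running total 1).
CH2COOCH2: ester, 1 C=O (running total 2).
CH(CHO): aldehyde, 1 C=O (running total 3).
CH(COOH): carboxylic acid, 1 C=O (running total 4).
CH(CHO): aldehyde, 1 C=O (running total 5).
CH(COOCH3): ester, 1 C=O (running total 6).
CH(COOH): carboxylic acid, 1 C=O (running total 7).
CH2COOCH2: ester, 1 C=O (running total 8).

8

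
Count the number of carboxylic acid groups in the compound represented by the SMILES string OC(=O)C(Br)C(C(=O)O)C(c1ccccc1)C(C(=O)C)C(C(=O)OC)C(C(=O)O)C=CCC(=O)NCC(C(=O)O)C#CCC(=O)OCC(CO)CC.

4

Reading the structure from left to right:
  HOOC: –COOH: carbonyl C bonded to –OH and C → carboxylic acid (the –OH is not a separate alcohol).
  CH(Br): halogen on an sp³ carbon → alkyl halide.
  CH(COOH): pendant –COOH: carbonyl C bonded to C and –OH → carboxylic acid.
  CH(C6H5): pendant –C6H5: benzene ring → arene.
  CH(COCH3): pendant –COCH3: carbonyl C bonded to two carbons → ketone.
  CH(COOCH3): pendant –COOCH3: carbonyl C bonded to C and –OCH3 → ester.
  CH(COOH): pendant –COOH: carbonyl C bonded to C and –OH → carboxylic acid.
  CH=CH: C=C double bond → alkene.
  CH2CONHCH2: –C(=O)–N– linkage → amide (the N is not an amine).
  CH(COOH): pendant –COOH: carbonyl C bonded to C and –OH → carboxylic acid.
  C≡C: C≡C triple bond → alkyne.
  CH2COOCH2: –C(=O)–O–C with C on the carbonyl side → ester.
  CH(CH2OH): pendant –CH2OH on an sp³ backbone C → alcohol.
Carboxylic acid appears at: HOOC, CH(COOH), CH(COOH), CH(COOH) → 4.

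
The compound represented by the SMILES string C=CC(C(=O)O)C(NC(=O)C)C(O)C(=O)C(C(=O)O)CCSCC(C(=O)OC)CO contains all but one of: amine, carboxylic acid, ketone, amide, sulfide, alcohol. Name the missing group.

amine

ketone: present (CO — –C(=O)– with carbon on both sides → ketone).
alcohol: present (CH(OH) — –OH on an sp³ carbon → alcohol (secondary)).
carboxylic acid: present (CH(COOH) — pendant –COOH: carbonyl C bonded to C and –OH → carboxylic acid).
amide: present (CH(NHCOCH3) — pendant –NHC(=O)CH3: N bonded to a carbonyl → amide (not amine)).
sulfide: present (CH2SCH2 — C–S–C linkage → sulfide (thioether)).
amine: absent. In CH(NHCOCH3), the nitrogen is bonded directly to a carbonyl carbon, making it part of an amide, not a free amine.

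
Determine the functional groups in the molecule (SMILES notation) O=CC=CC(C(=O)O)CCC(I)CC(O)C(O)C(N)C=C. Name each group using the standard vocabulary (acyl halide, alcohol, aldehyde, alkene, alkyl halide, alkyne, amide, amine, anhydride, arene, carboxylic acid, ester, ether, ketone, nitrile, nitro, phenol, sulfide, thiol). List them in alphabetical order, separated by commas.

alcohol, aldehyde, alkene, alkyl halide, amine, carboxylic acid

Working along the chain:
  OHC: terminal –CHO: carbonyl C bonded to H and C → aldehyde.
  CH=CH: C=C double bond → alkene.
  CH(COOH): pendant –COOH: carbonyl C bonded to C and –OH → carboxylic acid.
  CH(I): halogen on an sp³ carbon → alkyl halide.
  CH(OH): –OH on an sp³ carbon → alcohol (secondary).
  CH(OH): –OH on an sp³ carbon → alcohol (secondary).
  CH(NH2): –NH2 on an sp³ carbon with no adjacent C=O → amine.
  CH=CH2: C=C double bond → alkene.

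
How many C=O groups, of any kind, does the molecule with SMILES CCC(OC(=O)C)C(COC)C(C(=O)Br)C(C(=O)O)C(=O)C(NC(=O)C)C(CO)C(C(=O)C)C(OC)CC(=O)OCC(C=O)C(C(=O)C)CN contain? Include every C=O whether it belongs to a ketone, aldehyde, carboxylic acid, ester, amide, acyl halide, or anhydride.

CH(OCOCH3): ester, 1 C=O (running total 1).
CH(COBr): acyl halide, 1 C=O (running total 2).
CH(COOH): carboxylic acid, 1 C=O (running total 3).
CO: ketone, 1 C=O (running total 4).
CH(NHCOCH3): amide, 1 C=O (running total 5).
CH(COCH3): ketone, 1 C=O (running total 6).
CH2COOCH2: ester, 1 C=O (running total 7).
CH(CHO): aldehyde, 1 C=O (running total 8).
CH(COCH3): ketone, 1 C=O (running total 9).

9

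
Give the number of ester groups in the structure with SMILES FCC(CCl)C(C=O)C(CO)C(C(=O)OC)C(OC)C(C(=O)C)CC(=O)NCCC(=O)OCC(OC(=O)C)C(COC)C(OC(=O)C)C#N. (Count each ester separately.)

Taking each segment in turn:
  FCH2: halogen on an sp³ carbon → alkyl halide.
  CH(CH2Cl): pendant –CH2X: halogen on sp³ carbon → alkyl halide.
  CH(CHO): pendant –CHO: carbonyl C bonded to C and H → aldehyde.
  CH(CH2OH): pendant –CH2OH on an sp³ backbone C → alcohol.
  CH(COOCH3): pendant –COOCH3: carbonyl C bonded to C and –OCH3 → ester.
  CH(OCH3): pendant –OCH3: C–O–C with sp³ C, no adjacent C=O → ether.
  CH(COCH3): pendant –COCH3: carbonyl C bonded to two carbons → ketone.
  CH2CONHCH2: –C(=O)–N– linkage → amide (the N is not an amine).
  CH2COOCH2: –C(=O)–O–C with C on the carbonyl side → ester.
  CH(OCOCH3): pendant –OC(=O)CH3: an acyloxy group → ester.
  CH(CH2OCH3): pendant –CH2OCH3: C–O–C linkage → ether.
  CH(OCOCH3): pendant –OC(=O)CH3: an acyloxy group → ester.
  CN: –C≡N: carbon triple-bonded to nitrogen → nitrile.
Ester appears at: CH(COOCH3), CH2COOCH2, CH(OCOCH3), CH(OCOCH3) → 4.

4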